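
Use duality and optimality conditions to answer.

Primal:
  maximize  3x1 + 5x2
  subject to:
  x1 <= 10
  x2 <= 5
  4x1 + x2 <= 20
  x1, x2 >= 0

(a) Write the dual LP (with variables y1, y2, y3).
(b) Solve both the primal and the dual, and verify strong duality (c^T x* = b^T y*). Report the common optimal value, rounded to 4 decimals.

The standard primal-dual pair for 'max c^T x s.t. A x <= b, x >= 0' is:
  Dual:  min b^T y  s.t.  A^T y >= c,  y >= 0.

So the dual LP is:
  minimize  10y1 + 5y2 + 20y3
  subject to:
    y1 + 4y3 >= 3
    y2 + y3 >= 5
    y1, y2, y3 >= 0

Solving the primal: x* = (3.75, 5).
  primal value c^T x* = 36.25.
Solving the dual: y* = (0, 4.25, 0.75).
  dual value b^T y* = 36.25.
Strong duality: c^T x* = b^T y*. Confirmed.

36.25


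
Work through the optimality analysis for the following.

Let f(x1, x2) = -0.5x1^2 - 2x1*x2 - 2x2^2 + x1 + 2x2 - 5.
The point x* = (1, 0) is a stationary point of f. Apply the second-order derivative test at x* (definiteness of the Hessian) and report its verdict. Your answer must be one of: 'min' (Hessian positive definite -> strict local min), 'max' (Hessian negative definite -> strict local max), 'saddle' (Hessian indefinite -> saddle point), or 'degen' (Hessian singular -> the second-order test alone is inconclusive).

Compute the Hessian H = grad^2 f:
  H = [[-1, -2], [-2, -4]]
Verify stationarity: grad f(x*) = H x* + g = (0, 0).
Eigenvalues of H: -5, 0.
H has a zero eigenvalue (singular; negative semidefinite but not definite), so H is neither positive definite, negative definite, nor indefinite. The second-order test alone is inconclusive -> degen.
(Indeed, f is constant along the null direction of H through x*, so x* is not a strict local extremum.)

degen


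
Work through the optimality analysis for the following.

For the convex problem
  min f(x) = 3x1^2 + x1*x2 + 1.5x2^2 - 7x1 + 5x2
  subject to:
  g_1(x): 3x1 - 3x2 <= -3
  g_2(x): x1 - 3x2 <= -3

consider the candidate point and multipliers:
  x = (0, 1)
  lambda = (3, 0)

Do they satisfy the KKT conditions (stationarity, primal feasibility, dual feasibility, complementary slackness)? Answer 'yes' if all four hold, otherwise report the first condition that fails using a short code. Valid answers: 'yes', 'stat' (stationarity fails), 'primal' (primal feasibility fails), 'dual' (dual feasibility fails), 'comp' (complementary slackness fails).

Gradient of f: grad f(x) = Q x + c = (-6, 8)
Constraint values g_i(x) = a_i^T x - b_i:
  g_1((0, 1)) = 0
  g_2((0, 1)) = 0
Stationarity residual: grad f(x) + sum_i lambda_i a_i = (3, -1)
  -> stationarity FAILS
Primal feasibility (all g_i <= 0): OK
Dual feasibility (all lambda_i >= 0): OK
Complementary slackness (lambda_i * g_i(x) = 0 for all i): OK

Verdict: the first failing condition is stationarity -> stat.

stat


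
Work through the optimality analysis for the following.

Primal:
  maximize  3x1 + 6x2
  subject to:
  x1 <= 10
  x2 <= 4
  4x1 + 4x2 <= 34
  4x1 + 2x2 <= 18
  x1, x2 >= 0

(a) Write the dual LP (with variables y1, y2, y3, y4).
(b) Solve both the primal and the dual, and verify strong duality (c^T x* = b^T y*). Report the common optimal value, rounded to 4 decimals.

The standard primal-dual pair for 'max c^T x s.t. A x <= b, x >= 0' is:
  Dual:  min b^T y  s.t.  A^T y >= c,  y >= 0.

So the dual LP is:
  minimize  10y1 + 4y2 + 34y3 + 18y4
  subject to:
    y1 + 4y3 + 4y4 >= 3
    y2 + 4y3 + 2y4 >= 6
    y1, y2, y3, y4 >= 0

Solving the primal: x* = (2.5, 4).
  primal value c^T x* = 31.5.
Solving the dual: y* = (0, 4.5, 0, 0.75).
  dual value b^T y* = 31.5.
Strong duality: c^T x* = b^T y*. Confirmed.

31.5


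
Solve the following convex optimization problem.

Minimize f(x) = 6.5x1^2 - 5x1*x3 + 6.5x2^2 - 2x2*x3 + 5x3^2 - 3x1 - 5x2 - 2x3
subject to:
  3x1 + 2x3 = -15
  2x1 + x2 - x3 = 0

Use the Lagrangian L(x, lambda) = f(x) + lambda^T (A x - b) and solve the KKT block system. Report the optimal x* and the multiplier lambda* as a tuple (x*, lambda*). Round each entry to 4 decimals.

Form the Lagrangian:
  L(x, lambda) = (1/2) x^T Q x + c^T x + lambda^T (A x - b)
Stationarity (grad_x L = 0): Q x + c + A^T lambda = 0.
Primal feasibility: A x = b.

This gives the KKT block system:
  [ Q   A^T ] [ x     ]   [-c ]
  [ A    0  ] [ lambda ] = [ b ]

Solving the linear system:
  x*      = (-2.298, 0.543, -4.053)
  lambda* = (10.9801, -10.1656)
  f(x*)   = 88.4934

x* = (-2.298, 0.543, -4.053), lambda* = (10.9801, -10.1656)


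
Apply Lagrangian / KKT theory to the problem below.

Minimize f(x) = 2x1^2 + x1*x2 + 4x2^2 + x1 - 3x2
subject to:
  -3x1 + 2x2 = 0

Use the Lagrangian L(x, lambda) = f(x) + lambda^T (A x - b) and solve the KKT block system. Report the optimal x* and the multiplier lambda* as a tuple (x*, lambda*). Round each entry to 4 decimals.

Form the Lagrangian:
  L(x, lambda) = (1/2) x^T Q x + c^T x + lambda^T (A x - b)
Stationarity (grad_x L = 0): Q x + c + A^T lambda = 0.
Primal feasibility: A x = b.

This gives the KKT block system:
  [ Q   A^T ] [ x     ]   [-c ]
  [ A    0  ] [ lambda ] = [ b ]

Solving the linear system:
  x*      = (0.14, 0.21)
  lambda* = (0.59)
  f(x*)   = -0.245

x* = (0.14, 0.21), lambda* = (0.59)


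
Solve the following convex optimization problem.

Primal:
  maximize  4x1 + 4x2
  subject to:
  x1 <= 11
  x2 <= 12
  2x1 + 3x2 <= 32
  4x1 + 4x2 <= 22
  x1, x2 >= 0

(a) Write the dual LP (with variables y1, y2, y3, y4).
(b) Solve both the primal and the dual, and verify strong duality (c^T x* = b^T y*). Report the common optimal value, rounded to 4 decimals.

The standard primal-dual pair for 'max c^T x s.t. A x <= b, x >= 0' is:
  Dual:  min b^T y  s.t.  A^T y >= c,  y >= 0.

So the dual LP is:
  minimize  11y1 + 12y2 + 32y3 + 22y4
  subject to:
    y1 + 2y3 + 4y4 >= 4
    y2 + 3y3 + 4y4 >= 4
    y1, y2, y3, y4 >= 0

Solving the primal: x* = (5.5, 0).
  primal value c^T x* = 22.
Solving the dual: y* = (0, 0, 0, 1).
  dual value b^T y* = 22.
Strong duality: c^T x* = b^T y*. Confirmed.

22


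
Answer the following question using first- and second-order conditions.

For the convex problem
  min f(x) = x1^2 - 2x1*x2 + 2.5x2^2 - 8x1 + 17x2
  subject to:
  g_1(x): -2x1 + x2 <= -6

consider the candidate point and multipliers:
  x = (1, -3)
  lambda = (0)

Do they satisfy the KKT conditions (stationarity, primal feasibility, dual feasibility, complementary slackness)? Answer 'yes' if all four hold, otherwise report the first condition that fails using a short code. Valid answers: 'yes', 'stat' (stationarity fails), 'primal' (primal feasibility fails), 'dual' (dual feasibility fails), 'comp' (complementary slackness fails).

Gradient of f: grad f(x) = Q x + c = (0, 0)
Constraint values g_i(x) = a_i^T x - b_i:
  g_1((1, -3)) = 1
Stationarity residual: grad f(x) + sum_i lambda_i a_i = (0, 0)
  -> stationarity OK
Primal feasibility (all g_i <= 0): FAILS
Dual feasibility (all lambda_i >= 0): OK
Complementary slackness (lambda_i * g_i(x) = 0 for all i): OK

Verdict: the first failing condition is primal_feasibility -> primal.

primal


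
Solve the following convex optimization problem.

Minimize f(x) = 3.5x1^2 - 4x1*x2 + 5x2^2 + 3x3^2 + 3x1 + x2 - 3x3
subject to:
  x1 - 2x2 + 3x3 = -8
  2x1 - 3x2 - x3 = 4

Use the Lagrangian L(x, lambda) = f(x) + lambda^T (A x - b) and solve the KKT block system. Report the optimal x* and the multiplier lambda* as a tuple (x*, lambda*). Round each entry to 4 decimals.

Form the Lagrangian:
  L(x, lambda) = (1/2) x^T Q x + c^T x + lambda^T (A x - b)
Stationarity (grad_x L = 0): Q x + c + A^T lambda = 0.
Primal feasibility: A x = b.

This gives the KKT block system:
  [ Q   A^T ] [ x     ]   [-c ]
  [ A    0  ] [ lambda ] = [ b ]

Solving the linear system:
  x*      = (-0.1527, -0.4608, -2.923)
  lambda* = (5.3287, -4.5516)
  f(x*)   = 34.3432

x* = (-0.1527, -0.4608, -2.923), lambda* = (5.3287, -4.5516)


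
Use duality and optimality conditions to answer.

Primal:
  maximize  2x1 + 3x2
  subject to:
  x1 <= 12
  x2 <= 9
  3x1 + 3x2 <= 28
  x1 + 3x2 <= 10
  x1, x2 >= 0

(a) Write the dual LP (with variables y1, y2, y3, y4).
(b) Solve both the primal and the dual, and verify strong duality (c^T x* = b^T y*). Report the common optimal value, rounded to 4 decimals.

The standard primal-dual pair for 'max c^T x s.t. A x <= b, x >= 0' is:
  Dual:  min b^T y  s.t.  A^T y >= c,  y >= 0.

So the dual LP is:
  minimize  12y1 + 9y2 + 28y3 + 10y4
  subject to:
    y1 + 3y3 + y4 >= 2
    y2 + 3y3 + 3y4 >= 3
    y1, y2, y3, y4 >= 0

Solving the primal: x* = (9, 0.3333).
  primal value c^T x* = 19.
Solving the dual: y* = (0, 0, 0.5, 0.5).
  dual value b^T y* = 19.
Strong duality: c^T x* = b^T y*. Confirmed.

19


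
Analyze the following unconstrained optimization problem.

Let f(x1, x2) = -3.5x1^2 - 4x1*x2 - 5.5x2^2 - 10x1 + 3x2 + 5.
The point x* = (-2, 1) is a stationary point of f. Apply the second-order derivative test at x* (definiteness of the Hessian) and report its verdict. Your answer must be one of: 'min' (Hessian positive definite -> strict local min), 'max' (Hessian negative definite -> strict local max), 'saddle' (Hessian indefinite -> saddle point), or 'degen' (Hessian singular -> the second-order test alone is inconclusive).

Compute the Hessian H = grad^2 f:
  H = [[-7, -4], [-4, -11]]
Verify stationarity: grad f(x*) = H x* + g = (0, 0).
Eigenvalues of H: -13.4721, -4.5279.
Both eigenvalues < 0, so H is negative definite -> x* is a strict local max.

max


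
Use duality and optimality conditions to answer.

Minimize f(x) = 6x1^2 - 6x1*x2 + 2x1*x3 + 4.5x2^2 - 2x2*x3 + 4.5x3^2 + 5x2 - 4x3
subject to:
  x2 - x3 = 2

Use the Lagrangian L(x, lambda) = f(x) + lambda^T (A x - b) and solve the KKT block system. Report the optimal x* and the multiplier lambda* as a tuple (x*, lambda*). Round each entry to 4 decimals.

Form the Lagrangian:
  L(x, lambda) = (1/2) x^T Q x + c^T x + lambda^T (A x - b)
Stationarity (grad_x L = 0): Q x + c + A^T lambda = 0.
Primal feasibility: A x = b.

This gives the KKT block system:
  [ Q   A^T ] [ x     ]   [-c ]
  [ A    0  ] [ lambda ] = [ b ]

Solving the linear system:
  x*      = (0.7105, 1.1316, -0.8684)
  lambda* = (-12.6579)
  f(x*)   = 17.2237

x* = (0.7105, 1.1316, -0.8684), lambda* = (-12.6579)


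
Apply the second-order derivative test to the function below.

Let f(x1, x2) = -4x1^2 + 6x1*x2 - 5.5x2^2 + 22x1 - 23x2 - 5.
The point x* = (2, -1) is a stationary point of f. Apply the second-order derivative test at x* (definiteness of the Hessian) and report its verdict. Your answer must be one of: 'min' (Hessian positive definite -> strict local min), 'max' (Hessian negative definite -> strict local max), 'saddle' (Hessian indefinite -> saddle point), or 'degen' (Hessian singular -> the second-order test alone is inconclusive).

Compute the Hessian H = grad^2 f:
  H = [[-8, 6], [6, -11]]
Verify stationarity: grad f(x*) = H x* + g = (0, 0).
Eigenvalues of H: -15.6847, -3.3153.
Both eigenvalues < 0, so H is negative definite -> x* is a strict local max.

max


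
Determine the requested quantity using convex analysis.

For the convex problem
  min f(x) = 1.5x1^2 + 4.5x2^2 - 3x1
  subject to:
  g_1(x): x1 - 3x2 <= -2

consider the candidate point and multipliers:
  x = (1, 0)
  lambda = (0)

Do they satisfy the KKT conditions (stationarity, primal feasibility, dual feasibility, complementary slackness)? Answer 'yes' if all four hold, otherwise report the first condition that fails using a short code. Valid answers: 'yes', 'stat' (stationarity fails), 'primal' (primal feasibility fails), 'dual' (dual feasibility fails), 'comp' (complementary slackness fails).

Gradient of f: grad f(x) = Q x + c = (0, 0)
Constraint values g_i(x) = a_i^T x - b_i:
  g_1((1, 0)) = 3
Stationarity residual: grad f(x) + sum_i lambda_i a_i = (0, 0)
  -> stationarity OK
Primal feasibility (all g_i <= 0): FAILS
Dual feasibility (all lambda_i >= 0): OK
Complementary slackness (lambda_i * g_i(x) = 0 for all i): OK

Verdict: the first failing condition is primal_feasibility -> primal.

primal


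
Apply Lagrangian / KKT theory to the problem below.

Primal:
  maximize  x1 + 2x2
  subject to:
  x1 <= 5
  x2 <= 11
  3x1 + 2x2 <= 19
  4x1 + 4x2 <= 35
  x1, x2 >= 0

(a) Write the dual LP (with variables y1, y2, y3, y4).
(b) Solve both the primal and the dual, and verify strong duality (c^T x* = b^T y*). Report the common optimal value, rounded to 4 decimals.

The standard primal-dual pair for 'max c^T x s.t. A x <= b, x >= 0' is:
  Dual:  min b^T y  s.t.  A^T y >= c,  y >= 0.

So the dual LP is:
  minimize  5y1 + 11y2 + 19y3 + 35y4
  subject to:
    y1 + 3y3 + 4y4 >= 1
    y2 + 2y3 + 4y4 >= 2
    y1, y2, y3, y4 >= 0

Solving the primal: x* = (0, 8.75).
  primal value c^T x* = 17.5.
Solving the dual: y* = (0, 0, 0, 0.5).
  dual value b^T y* = 17.5.
Strong duality: c^T x* = b^T y*. Confirmed.

17.5


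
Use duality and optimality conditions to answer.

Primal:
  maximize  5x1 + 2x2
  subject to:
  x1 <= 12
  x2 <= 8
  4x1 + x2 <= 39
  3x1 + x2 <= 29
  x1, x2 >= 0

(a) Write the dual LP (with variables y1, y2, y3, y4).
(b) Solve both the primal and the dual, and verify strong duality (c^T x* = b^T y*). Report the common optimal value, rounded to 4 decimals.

The standard primal-dual pair for 'max c^T x s.t. A x <= b, x >= 0' is:
  Dual:  min b^T y  s.t.  A^T y >= c,  y >= 0.

So the dual LP is:
  minimize  12y1 + 8y2 + 39y3 + 29y4
  subject to:
    y1 + 4y3 + 3y4 >= 5
    y2 + y3 + y4 >= 2
    y1, y2, y3, y4 >= 0

Solving the primal: x* = (7, 8).
  primal value c^T x* = 51.
Solving the dual: y* = (0, 0.3333, 0, 1.6667).
  dual value b^T y* = 51.
Strong duality: c^T x* = b^T y*. Confirmed.

51


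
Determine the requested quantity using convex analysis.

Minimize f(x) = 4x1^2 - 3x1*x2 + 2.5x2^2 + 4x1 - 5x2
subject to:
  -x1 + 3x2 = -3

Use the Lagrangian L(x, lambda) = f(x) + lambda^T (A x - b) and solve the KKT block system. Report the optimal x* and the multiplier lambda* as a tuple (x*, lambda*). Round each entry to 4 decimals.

Form the Lagrangian:
  L(x, lambda) = (1/2) x^T Q x + c^T x + lambda^T (A x - b)
Stationarity (grad_x L = 0): Q x + c + A^T lambda = 0.
Primal feasibility: A x = b.

This gives the KKT block system:
  [ Q   A^T ] [ x     ]   [-c ]
  [ A    0  ] [ lambda ] = [ b ]

Solving the linear system:
  x*      = (-0.5593, -1.1864)
  lambda* = (3.0847)
  f(x*)   = 6.4746

x* = (-0.5593, -1.1864), lambda* = (3.0847)


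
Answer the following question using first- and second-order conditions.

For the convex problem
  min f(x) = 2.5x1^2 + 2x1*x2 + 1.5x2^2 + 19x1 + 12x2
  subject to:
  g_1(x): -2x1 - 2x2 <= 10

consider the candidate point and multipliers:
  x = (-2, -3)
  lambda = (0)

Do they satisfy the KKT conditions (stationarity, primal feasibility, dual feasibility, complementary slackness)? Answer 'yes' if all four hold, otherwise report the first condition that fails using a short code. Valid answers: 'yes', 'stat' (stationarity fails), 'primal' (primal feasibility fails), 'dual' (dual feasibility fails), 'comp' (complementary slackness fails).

Gradient of f: grad f(x) = Q x + c = (3, -1)
Constraint values g_i(x) = a_i^T x - b_i:
  g_1((-2, -3)) = 0
Stationarity residual: grad f(x) + sum_i lambda_i a_i = (3, -1)
  -> stationarity FAILS
Primal feasibility (all g_i <= 0): OK
Dual feasibility (all lambda_i >= 0): OK
Complementary slackness (lambda_i * g_i(x) = 0 for all i): OK

Verdict: the first failing condition is stationarity -> stat.

stat


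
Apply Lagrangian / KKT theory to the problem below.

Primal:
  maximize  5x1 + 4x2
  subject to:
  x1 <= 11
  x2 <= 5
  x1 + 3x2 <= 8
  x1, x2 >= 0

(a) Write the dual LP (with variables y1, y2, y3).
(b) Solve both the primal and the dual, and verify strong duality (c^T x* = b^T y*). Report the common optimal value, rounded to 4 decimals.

The standard primal-dual pair for 'max c^T x s.t. A x <= b, x >= 0' is:
  Dual:  min b^T y  s.t.  A^T y >= c,  y >= 0.

So the dual LP is:
  minimize  11y1 + 5y2 + 8y3
  subject to:
    y1 + y3 >= 5
    y2 + 3y3 >= 4
    y1, y2, y3 >= 0

Solving the primal: x* = (8, 0).
  primal value c^T x* = 40.
Solving the dual: y* = (0, 0, 5).
  dual value b^T y* = 40.
Strong duality: c^T x* = b^T y*. Confirmed.

40


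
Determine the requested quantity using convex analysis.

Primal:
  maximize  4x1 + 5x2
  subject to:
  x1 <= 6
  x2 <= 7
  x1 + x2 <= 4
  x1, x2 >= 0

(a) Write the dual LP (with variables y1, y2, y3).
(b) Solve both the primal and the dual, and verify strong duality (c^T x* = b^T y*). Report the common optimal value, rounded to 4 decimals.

The standard primal-dual pair for 'max c^T x s.t. A x <= b, x >= 0' is:
  Dual:  min b^T y  s.t.  A^T y >= c,  y >= 0.

So the dual LP is:
  minimize  6y1 + 7y2 + 4y3
  subject to:
    y1 + y3 >= 4
    y2 + y3 >= 5
    y1, y2, y3 >= 0

Solving the primal: x* = (0, 4).
  primal value c^T x* = 20.
Solving the dual: y* = (0, 0, 5).
  dual value b^T y* = 20.
Strong duality: c^T x* = b^T y*. Confirmed.

20


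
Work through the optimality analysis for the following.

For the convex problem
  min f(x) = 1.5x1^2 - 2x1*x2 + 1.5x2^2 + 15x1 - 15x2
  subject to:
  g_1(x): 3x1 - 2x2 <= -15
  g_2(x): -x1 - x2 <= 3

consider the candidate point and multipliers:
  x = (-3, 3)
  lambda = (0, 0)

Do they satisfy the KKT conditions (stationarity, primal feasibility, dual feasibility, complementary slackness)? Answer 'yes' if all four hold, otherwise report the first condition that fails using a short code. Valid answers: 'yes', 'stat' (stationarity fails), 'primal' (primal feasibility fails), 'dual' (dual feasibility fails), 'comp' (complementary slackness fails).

Gradient of f: grad f(x) = Q x + c = (0, 0)
Constraint values g_i(x) = a_i^T x - b_i:
  g_1((-3, 3)) = 0
  g_2((-3, 3)) = -3
Stationarity residual: grad f(x) + sum_i lambda_i a_i = (0, 0)
  -> stationarity OK
Primal feasibility (all g_i <= 0): OK
Dual feasibility (all lambda_i >= 0): OK
Complementary slackness (lambda_i * g_i(x) = 0 for all i): OK

Verdict: yes, KKT holds.

yes


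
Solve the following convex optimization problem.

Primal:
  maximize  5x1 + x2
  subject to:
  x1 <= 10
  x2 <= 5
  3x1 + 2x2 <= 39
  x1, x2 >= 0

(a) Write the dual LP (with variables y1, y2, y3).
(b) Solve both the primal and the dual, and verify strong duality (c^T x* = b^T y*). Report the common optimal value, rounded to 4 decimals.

The standard primal-dual pair for 'max c^T x s.t. A x <= b, x >= 0' is:
  Dual:  min b^T y  s.t.  A^T y >= c,  y >= 0.

So the dual LP is:
  minimize  10y1 + 5y2 + 39y3
  subject to:
    y1 + 3y3 >= 5
    y2 + 2y3 >= 1
    y1, y2, y3 >= 0

Solving the primal: x* = (10, 4.5).
  primal value c^T x* = 54.5.
Solving the dual: y* = (3.5, 0, 0.5).
  dual value b^T y* = 54.5.
Strong duality: c^T x* = b^T y*. Confirmed.

54.5


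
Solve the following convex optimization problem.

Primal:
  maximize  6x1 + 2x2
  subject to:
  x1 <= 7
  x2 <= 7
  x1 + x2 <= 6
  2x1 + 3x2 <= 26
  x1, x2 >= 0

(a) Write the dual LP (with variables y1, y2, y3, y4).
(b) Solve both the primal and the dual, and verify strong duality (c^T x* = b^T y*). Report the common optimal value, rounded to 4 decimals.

The standard primal-dual pair for 'max c^T x s.t. A x <= b, x >= 0' is:
  Dual:  min b^T y  s.t.  A^T y >= c,  y >= 0.

So the dual LP is:
  minimize  7y1 + 7y2 + 6y3 + 26y4
  subject to:
    y1 + y3 + 2y4 >= 6
    y2 + y3 + 3y4 >= 2
    y1, y2, y3, y4 >= 0

Solving the primal: x* = (6, 0).
  primal value c^T x* = 36.
Solving the dual: y* = (0, 0, 6, 0).
  dual value b^T y* = 36.
Strong duality: c^T x* = b^T y*. Confirmed.

36


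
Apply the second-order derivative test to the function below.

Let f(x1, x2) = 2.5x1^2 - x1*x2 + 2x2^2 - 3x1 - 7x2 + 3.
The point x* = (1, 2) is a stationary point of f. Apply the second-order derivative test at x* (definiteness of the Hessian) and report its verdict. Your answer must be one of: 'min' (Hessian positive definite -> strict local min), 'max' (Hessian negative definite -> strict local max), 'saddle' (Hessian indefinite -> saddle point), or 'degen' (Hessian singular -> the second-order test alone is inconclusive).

Compute the Hessian H = grad^2 f:
  H = [[5, -1], [-1, 4]]
Verify stationarity: grad f(x*) = H x* + g = (0, 0).
Eigenvalues of H: 3.382, 5.618.
Both eigenvalues > 0, so H is positive definite -> x* is a strict local min.

min


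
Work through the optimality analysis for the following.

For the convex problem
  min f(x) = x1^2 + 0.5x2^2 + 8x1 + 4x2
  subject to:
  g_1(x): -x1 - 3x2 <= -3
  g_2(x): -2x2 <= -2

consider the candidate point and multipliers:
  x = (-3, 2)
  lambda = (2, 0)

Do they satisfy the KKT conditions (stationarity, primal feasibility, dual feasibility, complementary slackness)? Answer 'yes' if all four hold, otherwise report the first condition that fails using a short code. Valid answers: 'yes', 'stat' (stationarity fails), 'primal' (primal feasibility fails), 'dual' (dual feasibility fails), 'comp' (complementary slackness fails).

Gradient of f: grad f(x) = Q x + c = (2, 6)
Constraint values g_i(x) = a_i^T x - b_i:
  g_1((-3, 2)) = 0
  g_2((-3, 2)) = -2
Stationarity residual: grad f(x) + sum_i lambda_i a_i = (0, 0)
  -> stationarity OK
Primal feasibility (all g_i <= 0): OK
Dual feasibility (all lambda_i >= 0): OK
Complementary slackness (lambda_i * g_i(x) = 0 for all i): OK

Verdict: yes, KKT holds.

yes


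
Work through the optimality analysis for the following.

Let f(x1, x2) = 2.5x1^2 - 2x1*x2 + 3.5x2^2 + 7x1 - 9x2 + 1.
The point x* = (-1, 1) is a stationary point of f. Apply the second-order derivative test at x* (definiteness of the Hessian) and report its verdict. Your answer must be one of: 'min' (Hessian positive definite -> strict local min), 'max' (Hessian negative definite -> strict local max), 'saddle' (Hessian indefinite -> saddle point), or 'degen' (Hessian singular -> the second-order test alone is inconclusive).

Compute the Hessian H = grad^2 f:
  H = [[5, -2], [-2, 7]]
Verify stationarity: grad f(x*) = H x* + g = (0, 0).
Eigenvalues of H: 3.7639, 8.2361.
Both eigenvalues > 0, so H is positive definite -> x* is a strict local min.

min


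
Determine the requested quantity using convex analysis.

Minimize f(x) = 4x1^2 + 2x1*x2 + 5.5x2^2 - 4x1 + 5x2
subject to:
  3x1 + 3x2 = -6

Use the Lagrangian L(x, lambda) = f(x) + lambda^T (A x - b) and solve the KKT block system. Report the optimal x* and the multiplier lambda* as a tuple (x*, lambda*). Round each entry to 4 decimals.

Form the Lagrangian:
  L(x, lambda) = (1/2) x^T Q x + c^T x + lambda^T (A x - b)
Stationarity (grad_x L = 0): Q x + c + A^T lambda = 0.
Primal feasibility: A x = b.

This gives the KKT block system:
  [ Q   A^T ] [ x     ]   [-c ]
  [ A    0  ] [ lambda ] = [ b ]

Solving the linear system:
  x*      = (-0.6, -1.4)
  lambda* = (3.8667)
  f(x*)   = 9.3

x* = (-0.6, -1.4), lambda* = (3.8667)


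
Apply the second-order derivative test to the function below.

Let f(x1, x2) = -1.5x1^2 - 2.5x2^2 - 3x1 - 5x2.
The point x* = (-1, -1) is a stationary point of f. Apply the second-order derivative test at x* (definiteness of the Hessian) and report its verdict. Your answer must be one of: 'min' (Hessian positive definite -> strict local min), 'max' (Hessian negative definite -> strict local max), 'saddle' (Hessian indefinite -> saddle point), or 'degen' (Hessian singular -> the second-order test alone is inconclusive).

Compute the Hessian H = grad^2 f:
  H = [[-3, 0], [0, -5]]
Verify stationarity: grad f(x*) = H x* + g = (0, 0).
Eigenvalues of H: -5, -3.
Both eigenvalues < 0, so H is negative definite -> x* is a strict local max.

max


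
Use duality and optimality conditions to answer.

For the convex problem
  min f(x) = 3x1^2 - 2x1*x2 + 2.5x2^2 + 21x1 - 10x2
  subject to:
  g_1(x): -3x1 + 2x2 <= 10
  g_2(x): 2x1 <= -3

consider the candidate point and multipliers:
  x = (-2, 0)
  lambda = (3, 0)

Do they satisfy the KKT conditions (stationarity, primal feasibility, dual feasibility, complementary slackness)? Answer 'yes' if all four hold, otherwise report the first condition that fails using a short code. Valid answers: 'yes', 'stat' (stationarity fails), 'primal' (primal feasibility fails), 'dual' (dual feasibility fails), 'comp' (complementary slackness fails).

Gradient of f: grad f(x) = Q x + c = (9, -6)
Constraint values g_i(x) = a_i^T x - b_i:
  g_1((-2, 0)) = -4
  g_2((-2, 0)) = -1
Stationarity residual: grad f(x) + sum_i lambda_i a_i = (0, 0)
  -> stationarity OK
Primal feasibility (all g_i <= 0): OK
Dual feasibility (all lambda_i >= 0): OK
Complementary slackness (lambda_i * g_i(x) = 0 for all i): FAILS

Verdict: the first failing condition is complementary_slackness -> comp.

comp


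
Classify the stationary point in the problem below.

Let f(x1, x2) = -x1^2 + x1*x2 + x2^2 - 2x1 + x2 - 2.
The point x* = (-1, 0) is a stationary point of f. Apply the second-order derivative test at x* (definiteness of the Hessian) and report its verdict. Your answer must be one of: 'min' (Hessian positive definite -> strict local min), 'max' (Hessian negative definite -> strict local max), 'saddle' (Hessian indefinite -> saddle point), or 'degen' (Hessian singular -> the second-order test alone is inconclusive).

Compute the Hessian H = grad^2 f:
  H = [[-2, 1], [1, 2]]
Verify stationarity: grad f(x*) = H x* + g = (0, 0).
Eigenvalues of H: -2.2361, 2.2361.
Eigenvalues have mixed signs, so H is indefinite -> x* is a saddle point.

saddle


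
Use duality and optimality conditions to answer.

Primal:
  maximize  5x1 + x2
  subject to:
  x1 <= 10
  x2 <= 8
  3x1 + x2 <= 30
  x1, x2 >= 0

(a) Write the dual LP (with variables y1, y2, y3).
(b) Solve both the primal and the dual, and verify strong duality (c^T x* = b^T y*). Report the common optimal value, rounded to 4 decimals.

The standard primal-dual pair for 'max c^T x s.t. A x <= b, x >= 0' is:
  Dual:  min b^T y  s.t.  A^T y >= c,  y >= 0.

So the dual LP is:
  minimize  10y1 + 8y2 + 30y3
  subject to:
    y1 + 3y3 >= 5
    y2 + y3 >= 1
    y1, y2, y3 >= 0

Solving the primal: x* = (10, 0).
  primal value c^T x* = 50.
Solving the dual: y* = (2, 0, 1).
  dual value b^T y* = 50.
Strong duality: c^T x* = b^T y*. Confirmed.

50


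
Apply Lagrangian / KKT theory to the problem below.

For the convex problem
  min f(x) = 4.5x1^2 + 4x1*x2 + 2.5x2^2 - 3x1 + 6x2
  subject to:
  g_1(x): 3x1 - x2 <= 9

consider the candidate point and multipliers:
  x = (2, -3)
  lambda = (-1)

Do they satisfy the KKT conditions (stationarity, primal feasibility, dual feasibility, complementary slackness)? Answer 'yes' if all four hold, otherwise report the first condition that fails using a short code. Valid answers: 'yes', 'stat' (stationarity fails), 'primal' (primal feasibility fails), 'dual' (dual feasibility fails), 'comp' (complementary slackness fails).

Gradient of f: grad f(x) = Q x + c = (3, -1)
Constraint values g_i(x) = a_i^T x - b_i:
  g_1((2, -3)) = 0
Stationarity residual: grad f(x) + sum_i lambda_i a_i = (0, 0)
  -> stationarity OK
Primal feasibility (all g_i <= 0): OK
Dual feasibility (all lambda_i >= 0): FAILS
Complementary slackness (lambda_i * g_i(x) = 0 for all i): OK

Verdict: the first failing condition is dual_feasibility -> dual.

dual


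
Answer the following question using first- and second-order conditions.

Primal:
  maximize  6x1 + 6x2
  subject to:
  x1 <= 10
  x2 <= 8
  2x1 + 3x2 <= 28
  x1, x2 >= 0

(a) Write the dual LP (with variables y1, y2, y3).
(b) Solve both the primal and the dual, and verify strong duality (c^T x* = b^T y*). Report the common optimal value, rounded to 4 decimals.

The standard primal-dual pair for 'max c^T x s.t. A x <= b, x >= 0' is:
  Dual:  min b^T y  s.t.  A^T y >= c,  y >= 0.

So the dual LP is:
  minimize  10y1 + 8y2 + 28y3
  subject to:
    y1 + 2y3 >= 6
    y2 + 3y3 >= 6
    y1, y2, y3 >= 0

Solving the primal: x* = (10, 2.6667).
  primal value c^T x* = 76.
Solving the dual: y* = (2, 0, 2).
  dual value b^T y* = 76.
Strong duality: c^T x* = b^T y*. Confirmed.

76


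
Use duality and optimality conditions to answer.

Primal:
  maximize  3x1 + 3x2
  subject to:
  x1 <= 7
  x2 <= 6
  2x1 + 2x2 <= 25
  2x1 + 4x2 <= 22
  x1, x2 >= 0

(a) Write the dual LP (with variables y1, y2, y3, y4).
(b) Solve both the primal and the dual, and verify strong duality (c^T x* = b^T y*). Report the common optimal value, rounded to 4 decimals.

The standard primal-dual pair for 'max c^T x s.t. A x <= b, x >= 0' is:
  Dual:  min b^T y  s.t.  A^T y >= c,  y >= 0.

So the dual LP is:
  minimize  7y1 + 6y2 + 25y3 + 22y4
  subject to:
    y1 + 2y3 + 2y4 >= 3
    y2 + 2y3 + 4y4 >= 3
    y1, y2, y3, y4 >= 0

Solving the primal: x* = (7, 2).
  primal value c^T x* = 27.
Solving the dual: y* = (1.5, 0, 0, 0.75).
  dual value b^T y* = 27.
Strong duality: c^T x* = b^T y*. Confirmed.

27


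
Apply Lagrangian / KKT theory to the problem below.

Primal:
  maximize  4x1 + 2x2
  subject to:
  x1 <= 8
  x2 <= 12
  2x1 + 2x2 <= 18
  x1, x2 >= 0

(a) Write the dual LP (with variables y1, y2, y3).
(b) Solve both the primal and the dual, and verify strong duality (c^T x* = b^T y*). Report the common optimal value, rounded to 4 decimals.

The standard primal-dual pair for 'max c^T x s.t. A x <= b, x >= 0' is:
  Dual:  min b^T y  s.t.  A^T y >= c,  y >= 0.

So the dual LP is:
  minimize  8y1 + 12y2 + 18y3
  subject to:
    y1 + 2y3 >= 4
    y2 + 2y3 >= 2
    y1, y2, y3 >= 0

Solving the primal: x* = (8, 1).
  primal value c^T x* = 34.
Solving the dual: y* = (2, 0, 1).
  dual value b^T y* = 34.
Strong duality: c^T x* = b^T y*. Confirmed.

34


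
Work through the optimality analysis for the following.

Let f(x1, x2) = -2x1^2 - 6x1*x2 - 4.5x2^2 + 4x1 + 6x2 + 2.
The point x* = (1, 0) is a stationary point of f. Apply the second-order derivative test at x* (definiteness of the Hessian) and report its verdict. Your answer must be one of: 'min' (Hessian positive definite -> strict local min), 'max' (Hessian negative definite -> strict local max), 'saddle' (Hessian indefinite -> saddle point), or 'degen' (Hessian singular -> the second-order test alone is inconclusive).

Compute the Hessian H = grad^2 f:
  H = [[-4, -6], [-6, -9]]
Verify stationarity: grad f(x*) = H x* + g = (0, 0).
Eigenvalues of H: -13, 0.
H has a zero eigenvalue (singular; negative semidefinite but not definite), so H is neither positive definite, negative definite, nor indefinite. The second-order test alone is inconclusive -> degen.
(Indeed, f is constant along the null direction of H through x*, so x* is not a strict local extremum.)

degen


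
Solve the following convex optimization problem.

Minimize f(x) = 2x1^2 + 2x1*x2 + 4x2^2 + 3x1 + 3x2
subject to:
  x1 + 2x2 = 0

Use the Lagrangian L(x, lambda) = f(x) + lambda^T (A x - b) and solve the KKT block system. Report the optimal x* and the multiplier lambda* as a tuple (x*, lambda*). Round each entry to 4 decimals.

Form the Lagrangian:
  L(x, lambda) = (1/2) x^T Q x + c^T x + lambda^T (A x - b)
Stationarity (grad_x L = 0): Q x + c + A^T lambda = 0.
Primal feasibility: A x = b.

This gives the KKT block system:
  [ Q   A^T ] [ x     ]   [-c ]
  [ A    0  ] [ lambda ] = [ b ]

Solving the linear system:
  x*      = (-0.375, 0.1875)
  lambda* = (-1.875)
  f(x*)   = -0.2812

x* = (-0.375, 0.1875), lambda* = (-1.875)


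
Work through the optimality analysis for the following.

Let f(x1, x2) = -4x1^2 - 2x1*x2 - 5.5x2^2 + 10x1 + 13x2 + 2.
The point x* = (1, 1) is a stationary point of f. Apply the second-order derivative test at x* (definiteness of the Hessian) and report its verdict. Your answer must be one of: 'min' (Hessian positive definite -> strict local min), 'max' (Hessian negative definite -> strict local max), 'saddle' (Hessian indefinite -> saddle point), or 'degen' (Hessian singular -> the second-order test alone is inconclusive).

Compute the Hessian H = grad^2 f:
  H = [[-8, -2], [-2, -11]]
Verify stationarity: grad f(x*) = H x* + g = (0, 0).
Eigenvalues of H: -12, -7.
Both eigenvalues < 0, so H is negative definite -> x* is a strict local max.

max


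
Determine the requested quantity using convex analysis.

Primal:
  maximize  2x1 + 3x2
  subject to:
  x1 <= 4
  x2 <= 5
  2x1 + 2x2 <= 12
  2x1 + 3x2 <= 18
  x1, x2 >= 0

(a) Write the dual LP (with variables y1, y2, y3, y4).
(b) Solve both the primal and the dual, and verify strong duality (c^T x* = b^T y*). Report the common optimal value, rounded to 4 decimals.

The standard primal-dual pair for 'max c^T x s.t. A x <= b, x >= 0' is:
  Dual:  min b^T y  s.t.  A^T y >= c,  y >= 0.

So the dual LP is:
  minimize  4y1 + 5y2 + 12y3 + 18y4
  subject to:
    y1 + 2y3 + 2y4 >= 2
    y2 + 2y3 + 3y4 >= 3
    y1, y2, y3, y4 >= 0

Solving the primal: x* = (1, 5).
  primal value c^T x* = 17.
Solving the dual: y* = (0, 1, 1, 0).
  dual value b^T y* = 17.
Strong duality: c^T x* = b^T y*. Confirmed.

17


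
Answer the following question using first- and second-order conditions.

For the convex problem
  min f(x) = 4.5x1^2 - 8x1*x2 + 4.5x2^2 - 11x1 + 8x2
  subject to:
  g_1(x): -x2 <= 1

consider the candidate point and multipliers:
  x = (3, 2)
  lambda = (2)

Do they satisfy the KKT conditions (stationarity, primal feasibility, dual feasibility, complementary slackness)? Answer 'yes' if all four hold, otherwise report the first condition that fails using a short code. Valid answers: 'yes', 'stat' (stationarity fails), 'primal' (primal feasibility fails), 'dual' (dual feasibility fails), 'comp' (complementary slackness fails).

Gradient of f: grad f(x) = Q x + c = (0, 2)
Constraint values g_i(x) = a_i^T x - b_i:
  g_1((3, 2)) = -3
Stationarity residual: grad f(x) + sum_i lambda_i a_i = (0, 0)
  -> stationarity OK
Primal feasibility (all g_i <= 0): OK
Dual feasibility (all lambda_i >= 0): OK
Complementary slackness (lambda_i * g_i(x) = 0 for all i): FAILS

Verdict: the first failing condition is complementary_slackness -> comp.

comp


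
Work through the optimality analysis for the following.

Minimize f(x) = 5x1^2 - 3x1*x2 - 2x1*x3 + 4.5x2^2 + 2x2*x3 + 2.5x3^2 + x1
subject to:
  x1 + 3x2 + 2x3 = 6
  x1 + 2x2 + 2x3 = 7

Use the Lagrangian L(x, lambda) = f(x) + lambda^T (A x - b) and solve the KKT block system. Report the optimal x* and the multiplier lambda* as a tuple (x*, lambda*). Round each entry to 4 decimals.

Form the Lagrangian:
  L(x, lambda) = (1/2) x^T Q x + c^T x + lambda^T (A x - b)
Stationarity (grad_x L = 0): Q x + c + A^T lambda = 0.
Primal feasibility: A x = b.

This gives the KKT block system:
  [ Q   A^T ] [ x     ]   [-c ]
  [ A    0  ] [ lambda ] = [ b ]

Solving the linear system:
  x*      = (1.1509, -1, 3.9245)
  lambda* = (19.9245, -27.5849)
  f(x*)   = 37.3491

x* = (1.1509, -1, 3.9245), lambda* = (19.9245, -27.5849)


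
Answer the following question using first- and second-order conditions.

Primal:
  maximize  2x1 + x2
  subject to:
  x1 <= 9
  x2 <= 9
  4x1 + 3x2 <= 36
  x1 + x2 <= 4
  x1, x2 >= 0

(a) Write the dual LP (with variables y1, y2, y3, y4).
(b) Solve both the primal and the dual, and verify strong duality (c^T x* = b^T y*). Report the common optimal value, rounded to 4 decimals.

The standard primal-dual pair for 'max c^T x s.t. A x <= b, x >= 0' is:
  Dual:  min b^T y  s.t.  A^T y >= c,  y >= 0.

So the dual LP is:
  minimize  9y1 + 9y2 + 36y3 + 4y4
  subject to:
    y1 + 4y3 + y4 >= 2
    y2 + 3y3 + y4 >= 1
    y1, y2, y3, y4 >= 0

Solving the primal: x* = (4, 0).
  primal value c^T x* = 8.
Solving the dual: y* = (0, 0, 0, 2).
  dual value b^T y* = 8.
Strong duality: c^T x* = b^T y*. Confirmed.

8


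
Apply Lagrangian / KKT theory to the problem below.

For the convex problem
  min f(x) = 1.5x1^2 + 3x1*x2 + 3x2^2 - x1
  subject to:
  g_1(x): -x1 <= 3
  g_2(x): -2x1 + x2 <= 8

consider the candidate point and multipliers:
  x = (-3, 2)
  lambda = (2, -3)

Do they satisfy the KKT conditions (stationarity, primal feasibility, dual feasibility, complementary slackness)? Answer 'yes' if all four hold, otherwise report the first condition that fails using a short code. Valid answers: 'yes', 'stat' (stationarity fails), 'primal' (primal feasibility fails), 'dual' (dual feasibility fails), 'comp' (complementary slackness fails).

Gradient of f: grad f(x) = Q x + c = (-4, 3)
Constraint values g_i(x) = a_i^T x - b_i:
  g_1((-3, 2)) = 0
  g_2((-3, 2)) = 0
Stationarity residual: grad f(x) + sum_i lambda_i a_i = (0, 0)
  -> stationarity OK
Primal feasibility (all g_i <= 0): OK
Dual feasibility (all lambda_i >= 0): FAILS
Complementary slackness (lambda_i * g_i(x) = 0 for all i): OK

Verdict: the first failing condition is dual_feasibility -> dual.

dual


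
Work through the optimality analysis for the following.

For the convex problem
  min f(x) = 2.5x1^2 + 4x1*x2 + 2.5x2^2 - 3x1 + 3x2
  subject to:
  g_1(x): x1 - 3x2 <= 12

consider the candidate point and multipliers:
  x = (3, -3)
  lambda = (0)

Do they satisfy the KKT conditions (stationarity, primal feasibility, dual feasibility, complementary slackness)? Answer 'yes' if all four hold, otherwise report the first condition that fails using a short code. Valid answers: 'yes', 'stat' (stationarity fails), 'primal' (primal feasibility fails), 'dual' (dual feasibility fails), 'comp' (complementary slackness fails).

Gradient of f: grad f(x) = Q x + c = (0, 0)
Constraint values g_i(x) = a_i^T x - b_i:
  g_1((3, -3)) = 0
Stationarity residual: grad f(x) + sum_i lambda_i a_i = (0, 0)
  -> stationarity OK
Primal feasibility (all g_i <= 0): OK
Dual feasibility (all lambda_i >= 0): OK
Complementary slackness (lambda_i * g_i(x) = 0 for all i): OK

Verdict: yes, KKT holds.

yes


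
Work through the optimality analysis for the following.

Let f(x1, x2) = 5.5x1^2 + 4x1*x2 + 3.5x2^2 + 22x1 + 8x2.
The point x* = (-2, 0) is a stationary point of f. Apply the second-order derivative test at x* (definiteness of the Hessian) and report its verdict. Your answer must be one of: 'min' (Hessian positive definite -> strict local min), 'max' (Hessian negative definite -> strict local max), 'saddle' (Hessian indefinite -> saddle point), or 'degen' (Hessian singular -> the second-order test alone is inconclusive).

Compute the Hessian H = grad^2 f:
  H = [[11, 4], [4, 7]]
Verify stationarity: grad f(x*) = H x* + g = (0, 0).
Eigenvalues of H: 4.5279, 13.4721.
Both eigenvalues > 0, so H is positive definite -> x* is a strict local min.

min


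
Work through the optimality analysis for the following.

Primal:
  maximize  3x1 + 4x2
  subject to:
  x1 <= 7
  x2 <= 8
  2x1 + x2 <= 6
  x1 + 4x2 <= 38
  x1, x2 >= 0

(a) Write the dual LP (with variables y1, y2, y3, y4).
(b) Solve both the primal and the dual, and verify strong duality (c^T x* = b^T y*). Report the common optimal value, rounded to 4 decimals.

The standard primal-dual pair for 'max c^T x s.t. A x <= b, x >= 0' is:
  Dual:  min b^T y  s.t.  A^T y >= c,  y >= 0.

So the dual LP is:
  minimize  7y1 + 8y2 + 6y3 + 38y4
  subject to:
    y1 + 2y3 + y4 >= 3
    y2 + y3 + 4y4 >= 4
    y1, y2, y3, y4 >= 0

Solving the primal: x* = (0, 6).
  primal value c^T x* = 24.
Solving the dual: y* = (0, 0, 4, 0).
  dual value b^T y* = 24.
Strong duality: c^T x* = b^T y*. Confirmed.

24


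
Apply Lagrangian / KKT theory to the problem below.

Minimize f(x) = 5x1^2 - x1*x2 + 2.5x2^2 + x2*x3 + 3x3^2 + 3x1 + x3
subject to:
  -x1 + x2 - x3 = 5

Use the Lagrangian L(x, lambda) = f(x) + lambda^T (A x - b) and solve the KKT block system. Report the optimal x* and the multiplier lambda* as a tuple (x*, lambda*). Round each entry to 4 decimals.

Form the Lagrangian:
  L(x, lambda) = (1/2) x^T Q x + c^T x + lambda^T (A x - b)
Stationarity (grad_x L = 0): Q x + c + A^T lambda = 0.
Primal feasibility: A x = b.

This gives the KKT block system:
  [ Q   A^T ] [ x     ]   [-c ]
  [ A    0  ] [ lambda ] = [ b ]

Solving the linear system:
  x*      = (-1, 2, -2)
  lambda* = (-9)
  f(x*)   = 20

x* = (-1, 2, -2), lambda* = (-9)


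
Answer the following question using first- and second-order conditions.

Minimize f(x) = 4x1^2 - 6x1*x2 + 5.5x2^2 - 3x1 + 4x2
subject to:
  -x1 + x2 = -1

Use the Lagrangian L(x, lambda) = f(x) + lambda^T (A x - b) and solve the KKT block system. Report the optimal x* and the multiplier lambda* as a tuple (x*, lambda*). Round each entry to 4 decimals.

Form the Lagrangian:
  L(x, lambda) = (1/2) x^T Q x + c^T x + lambda^T (A x - b)
Stationarity (grad_x L = 0): Q x + c + A^T lambda = 0.
Primal feasibility: A x = b.

This gives the KKT block system:
  [ Q   A^T ] [ x     ]   [-c ]
  [ A    0  ] [ lambda ] = [ b ]

Solving the linear system:
  x*      = (0.5714, -0.4286)
  lambda* = (4.1429)
  f(x*)   = 0.3571

x* = (0.5714, -0.4286), lambda* = (4.1429)
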